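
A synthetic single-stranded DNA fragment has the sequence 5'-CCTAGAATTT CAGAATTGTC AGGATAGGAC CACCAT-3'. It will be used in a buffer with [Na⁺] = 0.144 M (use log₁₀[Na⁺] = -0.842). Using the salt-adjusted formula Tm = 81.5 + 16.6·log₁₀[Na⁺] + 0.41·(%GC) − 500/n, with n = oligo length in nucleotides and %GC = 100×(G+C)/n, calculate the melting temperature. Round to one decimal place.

Length n = 36. G=7, C=8, A=12, T=9
G+C = 15, so %GC = 15/36 × 100 = 41.667%
Salt term: 16.6 × (-0.842) = -13.977
GC term: 0.41 × 41.667 = 17.083; length term: −500/36 = −13.889
Tm = 81.5 + (-13.977) + 17.083 − 13.889 = 70.717 → 70.7°C

70.7°C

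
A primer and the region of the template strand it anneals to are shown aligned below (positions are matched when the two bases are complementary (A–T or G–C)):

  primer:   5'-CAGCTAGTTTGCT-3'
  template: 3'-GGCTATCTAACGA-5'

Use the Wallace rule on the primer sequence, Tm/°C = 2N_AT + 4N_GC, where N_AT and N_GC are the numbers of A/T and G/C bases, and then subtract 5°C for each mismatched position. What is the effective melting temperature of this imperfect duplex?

Primer base counts: A=2, T=5, G=3, C=3 → A+T=7, G+C=6
Perfect-match Tm = 2(7) + 4(6) = 14 + 24 = 38°C
Mismatches (positions where the bases are not complementary): 3 (at positions 2, 4, 8)
Effective Tm = 38 − 3×5 = 38 − 15 = 23°C

23°C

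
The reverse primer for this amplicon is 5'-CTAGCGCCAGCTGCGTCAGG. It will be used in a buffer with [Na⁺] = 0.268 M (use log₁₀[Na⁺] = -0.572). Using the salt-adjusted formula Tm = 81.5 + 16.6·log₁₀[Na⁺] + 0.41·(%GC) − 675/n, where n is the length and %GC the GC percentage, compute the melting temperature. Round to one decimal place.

Length n = 20. Counting bases: A=3, C=7, G=7, T=3
G+C = 14, so %GC = 14/20 × 100 = 70%
Salt term: 16.6 × (-0.572) = -9.495
GC term: 0.41 × 70 = 28.7; length term: −675/20 = −33.75
Tm = 81.5 + (-9.495) + 28.7 − 33.75 = 66.955 → 67.0°C

67.0°C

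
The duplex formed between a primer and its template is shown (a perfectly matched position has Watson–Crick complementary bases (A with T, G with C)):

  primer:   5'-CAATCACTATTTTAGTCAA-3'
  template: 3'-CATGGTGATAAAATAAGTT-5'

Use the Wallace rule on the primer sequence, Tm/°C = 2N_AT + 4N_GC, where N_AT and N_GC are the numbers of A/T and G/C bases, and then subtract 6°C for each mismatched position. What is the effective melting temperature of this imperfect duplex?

24°C

Primer base counts: A=7, T=7, G=1, C=4 → A+T=14, G+C=5
Perfect-match Tm = 2(14) + 4(5) = 28 + 20 = 48°C
Mismatches (positions where the bases are not complementary): 4 (at positions 1, 2, 4, 15)
Effective Tm = 48 − 4×6 = 48 − 24 = 24°C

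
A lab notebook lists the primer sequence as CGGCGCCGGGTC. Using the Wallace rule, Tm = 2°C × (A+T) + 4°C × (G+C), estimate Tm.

46°C

A=0, T=1, G=6, C=5
A+T = 1, G+C = 11
Tm = 2×1 + 4×11 = 46°C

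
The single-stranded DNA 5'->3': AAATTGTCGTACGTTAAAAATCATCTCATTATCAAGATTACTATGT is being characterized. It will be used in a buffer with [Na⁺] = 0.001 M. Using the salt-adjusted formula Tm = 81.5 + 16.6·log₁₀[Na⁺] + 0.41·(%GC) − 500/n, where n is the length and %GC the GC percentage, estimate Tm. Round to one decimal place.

31.5°C

Length n = 46. Counting bases: G=5, A=17, T=17, C=7
G+C = 12, so %GC = 12/46 × 100 = 26.087%
Salt term: 16.6 × (-3) = -49.8
GC term: 0.41 × 26.087 = 10.696; length term: −500/46 = −10.87
Tm = 81.5 + (-49.8) + 10.696 − 10.87 = 31.526 → 31.5°C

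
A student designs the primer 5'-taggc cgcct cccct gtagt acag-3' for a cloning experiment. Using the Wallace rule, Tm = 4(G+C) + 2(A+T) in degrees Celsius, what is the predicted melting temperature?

Counting bases: G=6, T=5, C=9, A=4
AT pairs contribute 9, GC pairs contribute 15.
Tm = 2×9 + 4×15 = 78°C

78°C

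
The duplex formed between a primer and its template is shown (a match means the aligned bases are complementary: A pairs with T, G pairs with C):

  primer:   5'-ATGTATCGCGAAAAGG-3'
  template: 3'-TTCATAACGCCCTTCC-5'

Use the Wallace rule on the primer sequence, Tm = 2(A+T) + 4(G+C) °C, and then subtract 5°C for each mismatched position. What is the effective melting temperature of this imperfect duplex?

26°C

Primer base counts: A=6, T=3, G=5, C=2 → A+T=9, G+C=7
Perfect-match Tm = 2(9) + 4(7) = 18 + 28 = 46°C
Mismatches (positions where the bases are not complementary): 4 (at positions 2, 7, 11, 12)
Effective Tm = 46 − 4×5 = 46 − 20 = 26°C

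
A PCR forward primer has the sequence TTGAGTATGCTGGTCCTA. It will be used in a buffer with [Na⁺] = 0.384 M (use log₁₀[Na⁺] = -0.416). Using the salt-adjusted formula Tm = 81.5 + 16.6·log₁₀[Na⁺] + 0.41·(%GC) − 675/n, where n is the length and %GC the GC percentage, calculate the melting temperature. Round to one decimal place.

55.3°C

Length n = 18. Scanning the sequence gives G=5, A=3, T=7, C=3.
G+C = 8, so %GC = 8/18 × 100 = 44.444%
Salt term: 16.6 × (-0.416) = -6.906
GC term: 0.41 × 44.444 = 18.222; length term: −675/18 = −37.5
Tm = 81.5 + (-6.906) + 18.222 − 37.5 = 55.316 → 55.3°C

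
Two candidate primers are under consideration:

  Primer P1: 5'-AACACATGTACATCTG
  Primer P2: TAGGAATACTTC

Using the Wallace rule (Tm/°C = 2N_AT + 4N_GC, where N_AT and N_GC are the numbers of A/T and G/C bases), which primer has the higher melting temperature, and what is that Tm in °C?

Primer P1: A+T=10, G+C=6 → Tm = 2(10)+4(6) = 44°C
Primer P2: A+T=8, G+C=4 → Tm = 2(8)+4(4) = 32°C
44°C vs 32°C → primer P1 is higher.

Primer P1, 44°C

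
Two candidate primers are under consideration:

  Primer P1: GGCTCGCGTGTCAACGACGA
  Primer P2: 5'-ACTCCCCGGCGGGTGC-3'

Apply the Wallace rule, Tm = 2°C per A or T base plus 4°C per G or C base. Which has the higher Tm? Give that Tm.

Primer P1, 66°C

Primer P1: A+T=7, G+C=13 → Tm = 2(7)+4(13) = 66°C
Primer P2: A+T=3, G+C=13 → Tm = 2(3)+4(13) = 58°C
66°C vs 58°C → primer P1 is higher.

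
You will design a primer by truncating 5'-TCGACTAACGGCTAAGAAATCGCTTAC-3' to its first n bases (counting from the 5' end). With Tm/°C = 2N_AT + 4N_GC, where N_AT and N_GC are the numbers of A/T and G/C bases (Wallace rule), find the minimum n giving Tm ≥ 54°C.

First 18 bases: TCGACTAACGGCTAAGAA → Tm = 52°C (< 54°C)
First 19 bases: TCGACTAACGGCTAAGAAA → Tm = 54°C (≥ 54°C)
Each additional base adds 2°C (A/T) or 4°C (G/C), so Tm is non-decreasing in n; n = 19 is the first length to reach 54°C.

n = 19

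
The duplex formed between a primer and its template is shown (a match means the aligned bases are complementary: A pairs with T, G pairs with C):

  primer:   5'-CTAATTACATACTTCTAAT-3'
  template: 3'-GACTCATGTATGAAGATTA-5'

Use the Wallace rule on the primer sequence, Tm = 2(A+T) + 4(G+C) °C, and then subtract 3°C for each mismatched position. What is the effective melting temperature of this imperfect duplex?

Primer base counts: A=7, T=8, G=0, C=4 → A+T=15, G+C=4
Perfect-match Tm = 2(15) + 4(4) = 30 + 16 = 46°C
Mismatches (positions where the bases are not complementary): 2 (at positions 3, 5)
Effective Tm = 46 − 2×3 = 46 − 6 = 40°C

40°C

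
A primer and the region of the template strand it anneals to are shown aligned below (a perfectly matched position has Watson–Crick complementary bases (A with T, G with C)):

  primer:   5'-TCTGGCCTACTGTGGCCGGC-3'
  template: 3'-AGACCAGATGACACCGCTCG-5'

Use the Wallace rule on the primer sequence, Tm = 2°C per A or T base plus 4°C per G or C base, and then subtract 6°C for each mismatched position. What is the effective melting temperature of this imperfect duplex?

50°C

Primer base counts: A=1, T=5, G=7, C=7 → A+T=6, G+C=14
Perfect-match Tm = 2(6) + 4(14) = 12 + 56 = 68°C
Mismatches (positions where the bases are not complementary): 3 (at positions 6, 17, 18)
Effective Tm = 68 − 3×6 = 68 − 18 = 50°C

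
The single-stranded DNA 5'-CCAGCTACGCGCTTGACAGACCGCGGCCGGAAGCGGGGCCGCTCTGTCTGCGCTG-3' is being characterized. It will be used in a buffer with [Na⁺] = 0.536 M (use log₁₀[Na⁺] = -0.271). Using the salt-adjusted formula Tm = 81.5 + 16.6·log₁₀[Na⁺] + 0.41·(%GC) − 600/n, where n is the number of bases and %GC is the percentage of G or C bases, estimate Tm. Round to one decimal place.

Length n = 55. T=8, A=7, G=20, C=20
G+C = 40, so %GC = 40/55 × 100 = 72.727%
Salt term: 16.6 × (-0.271) = -4.499
GC term: 0.41 × 72.727 = 29.818; length term: −600/55 = −10.909
Tm = 81.5 + (-4.499) + 29.818 − 10.909 = 95.91 → 95.9°C

95.9°C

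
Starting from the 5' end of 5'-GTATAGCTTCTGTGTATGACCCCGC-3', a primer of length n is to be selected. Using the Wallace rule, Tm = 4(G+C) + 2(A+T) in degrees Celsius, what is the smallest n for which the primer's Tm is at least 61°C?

First 21 bases: GTATAGCTTCTGTGTATGACC → Tm = 60°C (< 61°C)
First 22 bases: GTATAGCTTCTGTGTATGACCC → Tm = 64°C (≥ 61°C)
Each additional base adds 2°C (A/T) or 4°C (G/C), so Tm is non-decreasing in n; n = 22 is the first length to reach 61°C.

n = 22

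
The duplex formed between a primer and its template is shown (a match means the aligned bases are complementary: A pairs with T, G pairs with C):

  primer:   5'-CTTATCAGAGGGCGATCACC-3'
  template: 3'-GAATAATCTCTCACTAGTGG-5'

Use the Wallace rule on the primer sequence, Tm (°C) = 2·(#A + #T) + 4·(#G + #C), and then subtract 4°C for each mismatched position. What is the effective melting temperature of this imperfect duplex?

Primer base counts: A=5, T=4, G=5, C=6 → A+T=9, G+C=11
Perfect-match Tm = 2(9) + 4(11) = 18 + 44 = 62°C
Mismatches (positions where the bases are not complementary): 3 (at positions 6, 11, 13)
Effective Tm = 62 − 3×4 = 62 − 12 = 50°C

50°C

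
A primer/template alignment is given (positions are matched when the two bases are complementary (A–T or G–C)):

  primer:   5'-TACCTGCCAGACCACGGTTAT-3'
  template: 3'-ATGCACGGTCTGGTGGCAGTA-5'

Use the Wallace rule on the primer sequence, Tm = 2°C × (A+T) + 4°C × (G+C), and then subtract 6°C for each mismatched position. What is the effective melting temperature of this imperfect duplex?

46°C

Primer base counts: A=5, T=5, G=4, C=7 → A+T=10, G+C=11
Perfect-match Tm = 2(10) + 4(11) = 20 + 44 = 64°C
Mismatches (positions where the bases are not complementary): 3 (at positions 4, 16, 19)
Effective Tm = 64 − 3×6 = 64 − 18 = 46°C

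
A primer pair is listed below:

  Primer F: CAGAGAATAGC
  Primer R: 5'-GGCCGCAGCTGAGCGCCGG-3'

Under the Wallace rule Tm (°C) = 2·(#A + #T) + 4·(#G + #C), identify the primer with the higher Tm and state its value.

Primer F: A+T=6, G+C=5 → Tm = 2(6)+4(5) = 32°C
Primer R: A+T=3, G+C=16 → Tm = 2(3)+4(16) = 70°C
32°C vs 70°C → primer R is higher.

Primer R, 70°C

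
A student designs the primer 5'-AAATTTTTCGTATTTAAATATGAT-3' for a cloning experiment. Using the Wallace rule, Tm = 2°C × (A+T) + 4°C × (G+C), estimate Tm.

54°C

Scanning the sequence gives C=1, A=9, T=12, G=2.
So N_AT = 21 and N_GC = 3.
Tm = 4·3 + 2·21 = 12 + 42 = 54°C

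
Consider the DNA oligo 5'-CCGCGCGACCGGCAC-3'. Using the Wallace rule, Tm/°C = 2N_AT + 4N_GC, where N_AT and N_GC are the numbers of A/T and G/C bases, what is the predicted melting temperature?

56°C

Base counts: A=2, G=5, T=0, C=8
So N_AT = 2 and N_GC = 13.
Tm = 2(2) + 4(13) = 4 + 52 = 56°C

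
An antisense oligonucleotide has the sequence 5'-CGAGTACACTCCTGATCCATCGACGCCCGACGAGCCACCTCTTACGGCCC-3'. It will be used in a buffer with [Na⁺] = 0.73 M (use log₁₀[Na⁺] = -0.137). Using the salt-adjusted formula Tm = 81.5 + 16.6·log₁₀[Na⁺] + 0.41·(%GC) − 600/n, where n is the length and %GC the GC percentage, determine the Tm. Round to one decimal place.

Length n = 50. A=10, T=8, C=22, G=10
G+C = 32, so %GC = 32/50 × 100 = 64%
Salt term: 16.6 × (-0.137) = -2.274
GC term: 0.41 × 64 = 26.24; length term: −600/50 = −12
Tm = 81.5 + (-2.274) + 26.24 − 12 = 93.466 → 93.5°C

93.5°C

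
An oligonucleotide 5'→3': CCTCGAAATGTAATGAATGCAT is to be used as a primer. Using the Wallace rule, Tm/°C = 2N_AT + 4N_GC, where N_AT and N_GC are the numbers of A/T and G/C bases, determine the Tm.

Counting bases: G=4, T=6, A=8, C=4
AT pairs contribute 14, GC pairs contribute 8.
Tm = 2(14) + 4(8) = 28 + 32 = 60°C

60°C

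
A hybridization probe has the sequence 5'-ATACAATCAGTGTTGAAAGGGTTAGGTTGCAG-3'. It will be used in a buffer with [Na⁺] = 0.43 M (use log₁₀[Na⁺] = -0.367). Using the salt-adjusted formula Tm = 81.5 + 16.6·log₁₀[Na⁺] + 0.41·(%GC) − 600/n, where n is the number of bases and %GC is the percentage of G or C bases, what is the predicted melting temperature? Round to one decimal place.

Length n = 32. Counting bases: A=10, G=10, T=9, C=3
G+C = 13, so %GC = 13/32 × 100 = 40.625%
Salt term: 16.6 × (-0.367) = -6.092
GC term: 0.41 × 40.625 = 16.656; length term: −600/32 = −18.75
Tm = 81.5 + (-6.092) + 16.656 − 18.75 = 73.314 → 73.3°C

73.3°C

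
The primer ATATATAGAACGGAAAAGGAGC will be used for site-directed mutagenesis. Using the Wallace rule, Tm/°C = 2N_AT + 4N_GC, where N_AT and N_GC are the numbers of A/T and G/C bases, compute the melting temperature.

Scanning the sequence gives G=6, A=11, C=2, T=3.
A+T = 14, G+C = 8
Tm = 4·8 + 2·14 = 32 + 28 = 60°C

60°C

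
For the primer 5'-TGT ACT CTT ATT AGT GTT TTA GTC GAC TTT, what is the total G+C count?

9

T=16, A=5, C=4, G=5
Total G or C: 5 + 4 = 9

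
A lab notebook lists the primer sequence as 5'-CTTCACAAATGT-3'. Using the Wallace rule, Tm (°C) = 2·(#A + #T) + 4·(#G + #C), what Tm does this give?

Counting bases: T=4, C=3, G=1, A=4
AT pairs contribute 8, GC pairs contribute 4.
Tm = 2(8) + 4(4) = 16 + 16 = 32°C

32°C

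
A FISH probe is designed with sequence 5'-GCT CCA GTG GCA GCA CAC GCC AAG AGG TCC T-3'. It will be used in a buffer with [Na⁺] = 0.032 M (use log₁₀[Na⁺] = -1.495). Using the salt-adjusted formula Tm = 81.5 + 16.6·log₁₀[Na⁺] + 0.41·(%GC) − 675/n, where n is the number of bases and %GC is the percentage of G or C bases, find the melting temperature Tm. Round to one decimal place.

61.4°C

Length n = 31. Counting bases: T=4, C=11, A=7, G=9
G+C = 20, so %GC = 20/31 × 100 = 64.516%
Salt term: 16.6 × (-1.495) = -24.817
GC term: 0.41 × 64.516 = 26.452; length term: −675/31 = −21.774
Tm = 81.5 + (-24.817) + 26.452 − 21.774 = 61.361 → 61.4°C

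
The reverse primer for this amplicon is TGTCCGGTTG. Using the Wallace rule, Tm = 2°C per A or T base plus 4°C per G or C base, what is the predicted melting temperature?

32°C

Base counts: A=0, G=4, C=2, T=4
So N_AT = 4 and N_GC = 6.
Tm = 4·6 + 2·4 = 24 + 8 = 32°C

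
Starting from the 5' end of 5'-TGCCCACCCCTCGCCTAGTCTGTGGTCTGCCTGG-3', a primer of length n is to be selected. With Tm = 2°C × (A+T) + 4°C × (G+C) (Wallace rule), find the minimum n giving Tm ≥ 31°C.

n = 9

First 8 bases: TGCCCACC → Tm = 28°C (< 31°C)
First 9 bases: TGCCCACCC → Tm = 32°C (≥ 31°C)
Each additional base adds 2°C (A/T) or 4°C (G/C), so Tm is non-decreasing in n; n = 9 is the first length to reach 31°C.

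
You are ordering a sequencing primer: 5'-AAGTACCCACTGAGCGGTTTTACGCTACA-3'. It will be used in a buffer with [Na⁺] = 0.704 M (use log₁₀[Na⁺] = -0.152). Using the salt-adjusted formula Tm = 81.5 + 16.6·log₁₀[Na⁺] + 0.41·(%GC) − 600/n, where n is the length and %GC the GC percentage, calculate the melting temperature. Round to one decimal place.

Length n = 29. Scanning the sequence gives G=6, T=7, A=8, C=8.
G+C = 14, so %GC = 14/29 × 100 = 48.276%
Salt term: 16.6 × (-0.152) = -2.523
GC term: 0.41 × 48.276 = 19.793; length term: −600/29 = −20.69
Tm = 81.5 + (-2.523) + 19.793 − 20.69 = 78.08 → 78.1°C

78.1°C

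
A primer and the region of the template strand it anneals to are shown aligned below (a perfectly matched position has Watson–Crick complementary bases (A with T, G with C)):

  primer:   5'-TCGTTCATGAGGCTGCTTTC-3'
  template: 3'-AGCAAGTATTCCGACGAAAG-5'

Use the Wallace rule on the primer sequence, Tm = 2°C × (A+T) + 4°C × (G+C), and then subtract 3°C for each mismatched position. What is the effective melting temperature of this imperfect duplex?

Primer base counts: A=2, T=8, G=5, C=5 → A+T=10, G+C=10
Perfect-match Tm = 2(10) + 4(10) = 20 + 40 = 60°C
Mismatches (positions where the bases are not complementary): 1 (at position 9)
Effective Tm = 60 − 1×3 = 60 − 3 = 57°C

57°C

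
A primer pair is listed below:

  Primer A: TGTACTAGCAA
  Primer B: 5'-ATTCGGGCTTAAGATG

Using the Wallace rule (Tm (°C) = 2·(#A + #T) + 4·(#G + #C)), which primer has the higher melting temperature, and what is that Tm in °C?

Primer A: A+T=7, G+C=4 → Tm = 2(7)+4(4) = 30°C
Primer B: A+T=9, G+C=7 → Tm = 2(9)+4(7) = 46°C
30°C vs 46°C → primer B is higher.

Primer B, 46°C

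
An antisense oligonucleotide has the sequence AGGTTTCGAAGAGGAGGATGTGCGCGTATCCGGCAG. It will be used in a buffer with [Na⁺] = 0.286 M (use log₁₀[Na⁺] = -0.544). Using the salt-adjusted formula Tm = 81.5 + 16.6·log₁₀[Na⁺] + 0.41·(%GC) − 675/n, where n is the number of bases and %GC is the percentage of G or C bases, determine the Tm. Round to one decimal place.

Length n = 36. Base counts: A=8, G=15, T=7, C=6
G+C = 21, so %GC = 21/36 × 100 = 58.333%
Salt term: 16.6 × (-0.544) = -9.03
GC term: 0.41 × 58.333 = 23.917; length term: −675/36 = −18.75
Tm = 81.5 + (-9.03) + 23.917 − 18.75 = 77.637 → 77.6°C

77.6°C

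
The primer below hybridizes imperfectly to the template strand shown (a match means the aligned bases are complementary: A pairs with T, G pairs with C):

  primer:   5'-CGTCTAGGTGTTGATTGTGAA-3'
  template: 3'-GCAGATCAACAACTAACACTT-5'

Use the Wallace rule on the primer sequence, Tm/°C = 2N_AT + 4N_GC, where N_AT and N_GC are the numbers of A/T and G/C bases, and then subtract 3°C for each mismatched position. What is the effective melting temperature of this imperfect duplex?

Primer base counts: A=4, T=8, G=7, C=2 → A+T=12, G+C=9
Perfect-match Tm = 2(12) + 4(9) = 24 + 36 = 60°C
Mismatches (positions where the bases are not complementary): 1 (at position 8)
Effective Tm = 60 − 1×3 = 60 − 3 = 57°C

57°C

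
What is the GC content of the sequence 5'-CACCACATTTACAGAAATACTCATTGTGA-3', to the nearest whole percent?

34%

A=11, G=3, C=7, T=8
G+C = 3 + 7 = 10 out of 29 bases
%GC = 10/29 × 100 = 34.48% ≈ 34%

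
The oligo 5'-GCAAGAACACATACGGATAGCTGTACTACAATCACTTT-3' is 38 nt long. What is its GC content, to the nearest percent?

39%

A=14, G=6, T=9, C=9
G+C = 6 + 9 = 15 out of 38 bases
%GC = 15/38 × 100 = 39.47% ≈ 39%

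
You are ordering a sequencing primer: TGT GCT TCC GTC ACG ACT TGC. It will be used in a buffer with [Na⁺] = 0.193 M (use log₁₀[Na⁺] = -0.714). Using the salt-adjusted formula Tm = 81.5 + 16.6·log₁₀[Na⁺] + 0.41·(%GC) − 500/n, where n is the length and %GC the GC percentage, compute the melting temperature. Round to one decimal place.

Length n = 21. Counting bases: T=7, G=5, C=7, A=2
G+C = 12, so %GC = 12/21 × 100 = 57.143%
Salt term: 16.6 × (-0.714) = -11.852
GC term: 0.41 × 57.143 = 23.429; length term: −500/21 = −23.81
Tm = 81.5 + (-11.852) + 23.429 − 23.81 = 69.267 → 69.3°C

69.3°C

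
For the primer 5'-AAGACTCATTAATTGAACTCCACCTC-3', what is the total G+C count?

10

Scanning the sequence gives C=8, T=7, A=9, G=2.
Total G or C: 2 + 8 = 10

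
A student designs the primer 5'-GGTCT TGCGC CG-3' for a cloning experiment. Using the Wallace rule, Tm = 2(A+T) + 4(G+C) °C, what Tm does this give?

A=0, C=4, G=5, T=3
AT pairs contribute 3, GC pairs contribute 9.
Tm = 2×3 + 4×9 = 42°C

42°C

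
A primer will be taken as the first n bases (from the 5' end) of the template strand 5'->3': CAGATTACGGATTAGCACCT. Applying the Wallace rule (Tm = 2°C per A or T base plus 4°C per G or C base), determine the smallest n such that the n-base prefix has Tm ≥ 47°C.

First 16 bases: CAGATTACGGATTAGC → Tm = 46°C (< 47°C)
First 17 bases: CAGATTACGGATTAGCA → Tm = 48°C (≥ 47°C)
Since every base adds ≥2°C, Tm only increases with n, so the threshold is first crossed at n = 17.

n = 17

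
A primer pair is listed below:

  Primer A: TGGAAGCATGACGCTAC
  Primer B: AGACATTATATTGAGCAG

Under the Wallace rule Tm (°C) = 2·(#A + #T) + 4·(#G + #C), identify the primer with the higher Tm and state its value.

Primer A: A+T=8, G+C=9 → Tm = 2(8)+4(9) = 52°C
Primer B: A+T=12, G+C=6 → Tm = 2(12)+4(6) = 48°C
52°C vs 48°C → primer A is higher.

Primer A, 52°C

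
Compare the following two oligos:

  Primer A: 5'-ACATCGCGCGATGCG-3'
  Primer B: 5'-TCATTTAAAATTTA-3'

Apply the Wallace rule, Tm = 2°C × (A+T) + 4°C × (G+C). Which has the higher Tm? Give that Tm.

Primer A, 50°C

Primer A: A+T=5, G+C=10 → Tm = 2(5)+4(10) = 50°C
Primer B: A+T=13, G+C=1 → Tm = 2(13)+4(1) = 30°C
50°C vs 30°C → primer A is higher.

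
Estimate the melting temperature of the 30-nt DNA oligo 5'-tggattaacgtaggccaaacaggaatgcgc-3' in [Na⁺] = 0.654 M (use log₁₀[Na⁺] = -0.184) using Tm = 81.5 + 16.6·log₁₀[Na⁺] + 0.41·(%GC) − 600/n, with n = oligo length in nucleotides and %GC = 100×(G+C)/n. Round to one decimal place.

Length n = 30. Base counts: T=5, C=6, A=10, G=9
G+C = 15, so %GC = 15/30 × 100 = 50%
Salt term: 16.6 × (-0.184) = -3.054
GC term: 0.41 × 50 = 20.5; length term: −600/30 = −20
Tm = 81.5 + (-3.054) + 20.5 − 20 = 78.946 → 78.9°C

78.9°C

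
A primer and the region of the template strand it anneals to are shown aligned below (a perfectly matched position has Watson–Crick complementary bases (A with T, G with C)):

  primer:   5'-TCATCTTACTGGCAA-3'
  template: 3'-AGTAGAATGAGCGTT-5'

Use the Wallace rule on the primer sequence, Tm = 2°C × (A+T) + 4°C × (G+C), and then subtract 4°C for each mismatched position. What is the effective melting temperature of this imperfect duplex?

38°C

Primer base counts: A=4, T=5, G=2, C=4 → A+T=9, G+C=6
Perfect-match Tm = 2(9) + 4(6) = 18 + 24 = 42°C
Mismatches (positions where the bases are not complementary): 1 (at position 11)
Effective Tm = 42 − 1×4 = 42 − 4 = 38°C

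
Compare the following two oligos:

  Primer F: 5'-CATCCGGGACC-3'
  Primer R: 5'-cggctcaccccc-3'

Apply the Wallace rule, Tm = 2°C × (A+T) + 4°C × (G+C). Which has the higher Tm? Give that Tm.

Primer F: A+T=3, G+C=8 → Tm = 2(3)+4(8) = 38°C
Primer R: A+T=2, G+C=10 → Tm = 2(2)+4(10) = 44°C
38°C vs 44°C → primer R is higher.

Primer R, 44°C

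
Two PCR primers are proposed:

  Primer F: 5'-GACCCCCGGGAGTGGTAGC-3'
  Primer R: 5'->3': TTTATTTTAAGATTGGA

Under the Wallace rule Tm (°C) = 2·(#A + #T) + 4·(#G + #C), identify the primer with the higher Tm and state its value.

Primer F: A+T=5, G+C=14 → Tm = 2(5)+4(14) = 66°C
Primer R: A+T=14, G+C=3 → Tm = 2(14)+4(3) = 40°C
66°C vs 40°C → primer F is higher.

Primer F, 66°C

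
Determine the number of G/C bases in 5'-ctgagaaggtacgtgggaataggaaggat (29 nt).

T=5, C=2, A=10, G=12
Total G or C: 12 + 2 = 14

14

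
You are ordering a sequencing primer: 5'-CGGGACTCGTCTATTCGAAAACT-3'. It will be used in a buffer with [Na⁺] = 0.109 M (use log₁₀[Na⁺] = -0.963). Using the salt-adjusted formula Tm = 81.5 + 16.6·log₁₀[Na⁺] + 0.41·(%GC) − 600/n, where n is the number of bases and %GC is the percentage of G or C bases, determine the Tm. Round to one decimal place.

59.0°C

Length n = 23. T=6, G=5, A=6, C=6
G+C = 11, so %GC = 11/23 × 100 = 47.826%
Salt term: 16.6 × (-0.963) = -15.986
GC term: 0.41 × 47.826 = 19.609; length term: −600/23 = −26.087
Tm = 81.5 + (-15.986) + 19.609 − 26.087 = 59.036 → 59.0°C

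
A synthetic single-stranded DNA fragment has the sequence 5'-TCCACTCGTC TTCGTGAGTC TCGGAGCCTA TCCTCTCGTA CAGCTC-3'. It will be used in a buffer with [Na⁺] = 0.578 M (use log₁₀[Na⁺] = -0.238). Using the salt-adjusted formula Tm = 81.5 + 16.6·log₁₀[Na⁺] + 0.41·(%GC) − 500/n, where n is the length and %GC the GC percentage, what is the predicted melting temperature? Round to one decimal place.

Length n = 46. T=14, C=17, G=9, A=6
G+C = 26, so %GC = 26/46 × 100 = 56.522%
Salt term: 16.6 × (-0.238) = -3.951
GC term: 0.41 × 56.522 = 23.174; length term: −500/46 = −10.87
Tm = 81.5 + (-3.951) + 23.174 − 10.87 = 89.853 → 89.9°C

89.9°C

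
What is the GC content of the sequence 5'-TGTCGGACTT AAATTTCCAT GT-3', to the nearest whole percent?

T=9, G=4, C=4, A=5
G+C = 4 + 4 = 8 out of 22 bases
%GC = 8/22 × 100 = 36.36% ≈ 36%

36%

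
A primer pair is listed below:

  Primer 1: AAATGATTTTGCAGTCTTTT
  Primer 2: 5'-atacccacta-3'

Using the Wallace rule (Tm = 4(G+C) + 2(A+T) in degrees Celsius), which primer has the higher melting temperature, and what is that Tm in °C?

Primer 1, 50°C

Primer 1: A+T=15, G+C=5 → Tm = 2(15)+4(5) = 50°C
Primer 2: A+T=6, G+C=4 → Tm = 2(6)+4(4) = 28°C
50°C vs 28°C → primer 1 is higher.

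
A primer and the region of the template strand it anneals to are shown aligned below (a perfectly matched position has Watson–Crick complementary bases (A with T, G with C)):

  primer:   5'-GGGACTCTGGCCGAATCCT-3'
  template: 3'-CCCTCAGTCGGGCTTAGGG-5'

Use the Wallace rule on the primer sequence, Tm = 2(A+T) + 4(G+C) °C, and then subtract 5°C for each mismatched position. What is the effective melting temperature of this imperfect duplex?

42°C

Primer base counts: A=3, T=4, G=6, C=6 → A+T=7, G+C=12
Perfect-match Tm = 2(7) + 4(12) = 14 + 48 = 62°C
Mismatches (positions where the bases are not complementary): 4 (at positions 5, 8, 10, 19)
Effective Tm = 62 − 4×5 = 62 − 20 = 42°C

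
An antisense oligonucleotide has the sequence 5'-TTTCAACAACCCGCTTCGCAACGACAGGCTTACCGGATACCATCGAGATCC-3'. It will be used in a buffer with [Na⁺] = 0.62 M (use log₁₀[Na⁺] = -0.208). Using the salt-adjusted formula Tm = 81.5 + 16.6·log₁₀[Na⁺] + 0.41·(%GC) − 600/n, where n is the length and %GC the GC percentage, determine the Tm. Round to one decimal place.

Length n = 51. A=14, T=10, C=18, G=9
G+C = 27, so %GC = 27/51 × 100 = 52.941%
Salt term: 16.6 × (-0.208) = -3.453
GC term: 0.41 × 52.941 = 21.706; length term: −600/51 = −11.765
Tm = 81.5 + (-3.453) + 21.706 − 11.765 = 87.988 → 88.0°C

88.0°C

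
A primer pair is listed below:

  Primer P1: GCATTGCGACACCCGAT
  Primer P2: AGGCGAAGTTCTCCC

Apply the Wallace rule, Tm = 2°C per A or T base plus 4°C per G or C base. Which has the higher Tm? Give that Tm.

Primer P1: A+T=7, G+C=10 → Tm = 2(7)+4(10) = 54°C
Primer P2: A+T=6, G+C=9 → Tm = 2(6)+4(9) = 48°C
54°C vs 48°C → primer P1 is higher.

Primer P1, 54°C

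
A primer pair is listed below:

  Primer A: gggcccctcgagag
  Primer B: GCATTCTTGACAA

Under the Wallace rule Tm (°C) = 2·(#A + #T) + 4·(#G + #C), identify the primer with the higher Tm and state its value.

Primer A: A+T=3, G+C=11 → Tm = 2(3)+4(11) = 50°C
Primer B: A+T=8, G+C=5 → Tm = 2(8)+4(5) = 36°C
50°C vs 36°C → primer A is higher.

Primer A, 50°C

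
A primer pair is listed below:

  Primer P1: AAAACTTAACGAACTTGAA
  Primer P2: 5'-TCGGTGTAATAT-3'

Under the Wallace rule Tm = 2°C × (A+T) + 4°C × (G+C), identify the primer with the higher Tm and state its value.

Primer P1: A+T=14, G+C=5 → Tm = 2(14)+4(5) = 48°C
Primer P2: A+T=8, G+C=4 → Tm = 2(8)+4(4) = 32°C
48°C vs 32°C → primer P1 is higher.

Primer P1, 48°C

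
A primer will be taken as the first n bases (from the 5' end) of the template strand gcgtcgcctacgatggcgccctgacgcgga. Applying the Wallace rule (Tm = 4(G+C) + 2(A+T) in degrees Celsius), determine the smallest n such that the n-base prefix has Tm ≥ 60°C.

n = 18

First 17 bases: GCGTCGCCTACGATGGC → Tm = 58°C (< 60°C)
First 18 bases: GCGTCGCCTACGATGGCG → Tm = 62°C (≥ 60°C)
Each additional base adds 2°C (A/T) or 4°C (G/C), so Tm is non-decreasing in n; n = 18 is the first length to reach 60°C.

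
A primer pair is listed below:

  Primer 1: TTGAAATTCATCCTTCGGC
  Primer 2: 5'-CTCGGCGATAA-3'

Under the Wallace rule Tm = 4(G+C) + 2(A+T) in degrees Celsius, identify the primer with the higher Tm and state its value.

Primer 1: A+T=11, G+C=8 → Tm = 2(11)+4(8) = 54°C
Primer 2: A+T=5, G+C=6 → Tm = 2(5)+4(6) = 34°C
54°C vs 34°C → primer 1 is higher.

Primer 1, 54°C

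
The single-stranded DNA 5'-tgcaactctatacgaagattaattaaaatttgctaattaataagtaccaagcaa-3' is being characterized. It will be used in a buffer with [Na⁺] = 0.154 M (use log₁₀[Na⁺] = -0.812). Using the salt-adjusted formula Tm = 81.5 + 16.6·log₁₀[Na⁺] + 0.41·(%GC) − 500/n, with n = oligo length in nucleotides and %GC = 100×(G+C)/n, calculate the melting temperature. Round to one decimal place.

69.4°C

Length n = 54. Base counts: T=16, G=6, A=24, C=8
G+C = 14, so %GC = 14/54 × 100 = 25.926%
Salt term: 16.6 × (-0.812) = -13.479
GC term: 0.41 × 25.926 = 10.63; length term: −500/54 = −9.259
Tm = 81.5 + (-13.479) + 10.63 − 9.259 = 69.392 → 69.4°C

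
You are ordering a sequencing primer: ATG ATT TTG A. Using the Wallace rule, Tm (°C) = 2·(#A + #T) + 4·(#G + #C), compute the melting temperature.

Scanning the sequence gives A=3, T=5, G=2, C=0.
AT pairs contribute 8, GC pairs contribute 2.
Tm = 2×8 + 4×2 = 24°C

24°C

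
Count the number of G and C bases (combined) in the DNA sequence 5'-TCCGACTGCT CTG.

Scanning the sequence gives G=3, C=5, T=4, A=1.
Total G or C: 3 + 5 = 8

8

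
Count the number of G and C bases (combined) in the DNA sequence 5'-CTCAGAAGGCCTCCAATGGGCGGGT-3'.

16

Counting bases: A=5, T=4, G=9, C=7
Total G or C: 9 + 7 = 16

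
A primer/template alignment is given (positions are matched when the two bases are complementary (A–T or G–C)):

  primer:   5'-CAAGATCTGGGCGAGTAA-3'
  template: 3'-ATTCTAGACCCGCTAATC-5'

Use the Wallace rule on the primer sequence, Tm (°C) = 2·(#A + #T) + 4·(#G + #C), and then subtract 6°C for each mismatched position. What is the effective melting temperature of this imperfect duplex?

Primer base counts: A=6, T=3, G=6, C=3 → A+T=9, G+C=9
Perfect-match Tm = 2(9) + 4(9) = 18 + 36 = 54°C
Mismatches (positions where the bases are not complementary): 3 (at positions 1, 15, 18)
Effective Tm = 54 − 3×6 = 54 − 18 = 36°C

36°C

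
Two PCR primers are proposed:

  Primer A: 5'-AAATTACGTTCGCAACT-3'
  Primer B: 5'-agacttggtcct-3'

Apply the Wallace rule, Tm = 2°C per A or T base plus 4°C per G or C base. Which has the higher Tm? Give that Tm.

Primer A, 46°C

Primer A: A+T=11, G+C=6 → Tm = 2(11)+4(6) = 46°C
Primer B: A+T=6, G+C=6 → Tm = 2(6)+4(6) = 36°C
46°C vs 36°C → primer A is higher.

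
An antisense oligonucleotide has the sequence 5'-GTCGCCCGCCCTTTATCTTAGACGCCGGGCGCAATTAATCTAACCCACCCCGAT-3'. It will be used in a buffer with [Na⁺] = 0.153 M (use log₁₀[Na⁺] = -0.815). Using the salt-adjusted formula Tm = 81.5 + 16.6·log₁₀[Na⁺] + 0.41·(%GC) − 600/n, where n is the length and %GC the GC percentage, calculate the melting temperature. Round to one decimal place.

Length n = 54. Counting bases: A=11, G=10, C=21, T=12
G+C = 31, so %GC = 31/54 × 100 = 57.407%
Salt term: 16.6 × (-0.815) = -13.529
GC term: 0.41 × 57.407 = 23.537; length term: −600/54 = −11.111
Tm = 81.5 + (-13.529) + 23.537 − 11.111 = 80.397 → 80.4°C

80.4°C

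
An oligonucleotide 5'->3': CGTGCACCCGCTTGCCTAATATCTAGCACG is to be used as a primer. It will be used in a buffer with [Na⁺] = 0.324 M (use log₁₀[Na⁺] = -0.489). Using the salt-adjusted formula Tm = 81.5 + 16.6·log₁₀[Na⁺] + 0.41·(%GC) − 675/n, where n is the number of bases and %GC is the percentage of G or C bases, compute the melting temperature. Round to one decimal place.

Length n = 30. Counting bases: G=6, C=11, A=6, T=7
G+C = 17, so %GC = 17/30 × 100 = 56.667%
Salt term: 16.6 × (-0.489) = -8.117
GC term: 0.41 × 56.667 = 23.233; length term: −675/30 = −22.5
Tm = 81.5 + (-8.117) + 23.233 − 22.5 = 74.116 → 74.1°C

74.1°C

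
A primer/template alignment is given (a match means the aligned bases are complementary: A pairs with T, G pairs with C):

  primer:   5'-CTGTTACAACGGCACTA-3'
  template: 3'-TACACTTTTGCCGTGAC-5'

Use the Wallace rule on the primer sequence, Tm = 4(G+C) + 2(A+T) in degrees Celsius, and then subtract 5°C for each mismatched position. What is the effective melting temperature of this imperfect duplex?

30°C

Primer base counts: A=5, T=4, G=3, C=5 → A+T=9, G+C=8
Perfect-match Tm = 2(9) + 4(8) = 18 + 32 = 50°C
Mismatches (positions where the bases are not complementary): 4 (at positions 1, 5, 7, 17)
Effective Tm = 50 − 4×5 = 50 − 20 = 30°C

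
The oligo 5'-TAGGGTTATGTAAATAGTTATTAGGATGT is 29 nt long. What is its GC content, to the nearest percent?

28%

Scanning the sequence gives G=8, A=9, C=0, T=12.
G+C = 8 + 0 = 8 out of 29 bases
%GC = 8/29 × 100 = 27.59% ≈ 28%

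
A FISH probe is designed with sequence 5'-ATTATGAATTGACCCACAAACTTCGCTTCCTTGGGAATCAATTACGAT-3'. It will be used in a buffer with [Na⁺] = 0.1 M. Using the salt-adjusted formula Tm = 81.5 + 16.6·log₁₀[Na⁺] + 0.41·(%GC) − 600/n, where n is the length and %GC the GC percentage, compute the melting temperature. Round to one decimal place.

67.8°C

Length n = 48. Counting bases: A=15, G=7, C=11, T=15
G+C = 18, so %GC = 18/48 × 100 = 37.5%
Salt term: 16.6 × (-1) = -16.6
GC term: 0.41 × 37.5 = 15.375; length term: −600/48 = −12.5
Tm = 81.5 + (-16.6) + 15.375 − 12.5 = 67.775 → 67.8°C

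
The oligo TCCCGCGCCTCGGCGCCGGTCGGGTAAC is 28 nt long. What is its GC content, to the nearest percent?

79%

Counting bases: C=12, A=2, T=4, G=10
G+C = 10 + 12 = 22 out of 28 bases
%GC = 22/28 × 100 = 78.57% ≈ 79%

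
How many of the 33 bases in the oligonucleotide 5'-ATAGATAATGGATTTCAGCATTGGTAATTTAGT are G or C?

Scanning the sequence gives A=11, C=2, T=13, G=7.
G+C = 7 + 2 = 9

9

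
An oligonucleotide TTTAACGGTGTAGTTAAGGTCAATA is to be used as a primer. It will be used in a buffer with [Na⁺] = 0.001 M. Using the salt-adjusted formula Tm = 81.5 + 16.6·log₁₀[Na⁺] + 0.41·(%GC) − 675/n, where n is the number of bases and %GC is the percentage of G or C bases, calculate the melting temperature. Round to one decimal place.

Length n = 25. Scanning the sequence gives C=2, T=9, A=8, G=6.
G+C = 8, so %GC = 8/25 × 100 = 32%
Salt term: 16.6 × (-3) = -49.8
GC term: 0.41 × 32 = 13.12; length term: −675/25 = −27
Tm = 81.5 + (-49.8) + 13.12 − 27 = 17.82 → 17.8°C

17.8°C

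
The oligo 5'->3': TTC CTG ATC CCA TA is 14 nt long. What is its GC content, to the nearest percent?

43%

T=5, G=1, C=5, A=3
G+C = 1 + 5 = 6 out of 14 bases
%GC = 6/14 × 100 = 42.86% ≈ 43%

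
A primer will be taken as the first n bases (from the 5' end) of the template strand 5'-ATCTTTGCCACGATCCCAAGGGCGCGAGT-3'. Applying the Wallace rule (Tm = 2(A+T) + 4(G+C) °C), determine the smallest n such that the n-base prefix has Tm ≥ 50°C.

First 16 bases: ATCTTTGCCACGATCC → Tm = 48°C (< 50°C)
First 17 bases: ATCTTTGCCACGATCCC → Tm = 52°C (≥ 50°C)
Each additional base adds 2°C (A/T) or 4°C (G/C), so Tm is non-decreasing in n; n = 17 is the first length to reach 50°C.

n = 17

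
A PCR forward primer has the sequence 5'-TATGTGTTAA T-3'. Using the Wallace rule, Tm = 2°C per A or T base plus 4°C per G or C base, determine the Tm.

26°C

Scanning the sequence gives A=3, T=6, C=0, G=2.
AT pairs contribute 9, GC pairs contribute 2.
Tm = 2(9) + 4(2) = 18 + 8 = 26°C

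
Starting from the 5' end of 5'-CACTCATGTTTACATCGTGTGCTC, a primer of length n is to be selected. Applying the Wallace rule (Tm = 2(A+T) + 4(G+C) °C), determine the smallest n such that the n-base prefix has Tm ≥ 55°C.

First 19 bases: CACTCATGTTTACATCGTG → Tm = 54°C (< 55°C)
First 20 bases: CACTCATGTTTACATCGTGT → Tm = 56°C (≥ 55°C)
Each additional base adds 2°C (A/T) or 4°C (G/C), so Tm is non-decreasing in n; n = 20 is the first length to reach 55°C.

n = 20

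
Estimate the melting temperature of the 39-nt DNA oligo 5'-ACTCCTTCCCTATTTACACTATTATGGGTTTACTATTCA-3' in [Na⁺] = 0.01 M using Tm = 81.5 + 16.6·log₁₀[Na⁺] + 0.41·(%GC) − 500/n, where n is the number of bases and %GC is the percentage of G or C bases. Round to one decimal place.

Length n = 39. Scanning the sequence gives T=17, A=9, C=10, G=3.
G+C = 13, so %GC = 13/39 × 100 = 33.333%
Salt term: 16.6 × (-2) = -33.2
GC term: 0.41 × 33.333 = 13.667; length term: −500/39 = −12.821
Tm = 81.5 + (-33.2) + 13.667 − 12.821 = 49.146 → 49.1°C

49.1°C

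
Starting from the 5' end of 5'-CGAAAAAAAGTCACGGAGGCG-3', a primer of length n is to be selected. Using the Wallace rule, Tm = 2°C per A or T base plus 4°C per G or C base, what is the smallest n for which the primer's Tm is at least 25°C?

First 9 bases: CGAAAAAAA → Tm = 22°C (< 25°C)
First 10 bases: CGAAAAAAAG → Tm = 26°C (≥ 25°C)
Since every base adds ≥2°C, Tm only increases with n, so the threshold is first crossed at n = 10.

n = 10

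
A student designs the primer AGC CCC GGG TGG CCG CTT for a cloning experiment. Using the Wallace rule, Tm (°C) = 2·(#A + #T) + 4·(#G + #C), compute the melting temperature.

64°C

Scanning the sequence gives T=3, G=7, C=7, A=1.
AT pairs contribute 4, GC pairs contribute 14.
Tm = 2×4 + 4×14 = 64°C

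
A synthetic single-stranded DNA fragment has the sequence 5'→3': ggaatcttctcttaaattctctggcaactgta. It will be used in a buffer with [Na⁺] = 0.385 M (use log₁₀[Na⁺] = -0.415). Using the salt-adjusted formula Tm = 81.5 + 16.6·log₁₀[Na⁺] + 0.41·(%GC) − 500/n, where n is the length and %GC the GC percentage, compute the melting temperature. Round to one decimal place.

74.4°C

Length n = 32. Counting bases: G=5, T=12, C=7, A=8
G+C = 12, so %GC = 12/32 × 100 = 37.5%
Salt term: 16.6 × (-0.415) = -6.889
GC term: 0.41 × 37.5 = 15.375; length term: −500/32 = −15.625
Tm = 81.5 + (-6.889) + 15.375 − 15.625 = 74.361 → 74.4°C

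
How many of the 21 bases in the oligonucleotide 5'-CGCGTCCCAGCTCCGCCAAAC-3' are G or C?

Scanning the sequence gives A=4, C=11, G=4, T=2.
G+C = 4 + 11 = 15

15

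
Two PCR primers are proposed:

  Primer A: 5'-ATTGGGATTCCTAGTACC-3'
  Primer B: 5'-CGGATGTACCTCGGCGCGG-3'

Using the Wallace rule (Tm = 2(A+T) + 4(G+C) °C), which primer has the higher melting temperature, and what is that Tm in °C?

Primer A: A+T=10, G+C=8 → Tm = 2(10)+4(8) = 52°C
Primer B: A+T=5, G+C=14 → Tm = 2(5)+4(14) = 66°C
52°C vs 66°C → primer B is higher.

Primer B, 66°C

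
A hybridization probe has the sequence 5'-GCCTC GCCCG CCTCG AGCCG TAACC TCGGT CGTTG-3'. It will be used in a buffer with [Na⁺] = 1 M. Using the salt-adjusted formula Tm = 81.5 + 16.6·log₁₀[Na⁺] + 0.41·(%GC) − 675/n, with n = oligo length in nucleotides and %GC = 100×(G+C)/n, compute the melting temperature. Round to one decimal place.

Length n = 35. Base counts: A=3, G=10, C=15, T=7
G+C = 25, so %GC = 25/35 × 100 = 71.429%
Salt term: 16.6 × (0) = 0
GC term: 0.41 × 71.429 = 29.286; length term: −675/35 = −19.286
Tm = 81.5 + (0) + 29.286 − 19.286 = 91.5 → 91.5°C

91.5°C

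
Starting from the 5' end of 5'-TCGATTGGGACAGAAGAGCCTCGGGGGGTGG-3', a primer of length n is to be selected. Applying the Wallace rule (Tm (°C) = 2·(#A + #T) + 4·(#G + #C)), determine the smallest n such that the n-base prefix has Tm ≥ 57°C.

First 18 bases: TCGATTGGGACAGAAGAG → Tm = 54°C (< 57°C)
First 19 bases: TCGATTGGGACAGAAGAGC → Tm = 58°C (≥ 57°C)
Since every base adds ≥2°C, Tm only increases with n, so the threshold is first crossed at n = 19.

n = 19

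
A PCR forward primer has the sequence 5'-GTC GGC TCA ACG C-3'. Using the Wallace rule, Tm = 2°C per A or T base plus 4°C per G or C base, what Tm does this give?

Scanning the sequence gives A=2, G=4, T=2, C=5.
So N_AT = 4 and N_GC = 9.
Tm = 4·9 + 2·4 = 36 + 8 = 44°C

44°C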